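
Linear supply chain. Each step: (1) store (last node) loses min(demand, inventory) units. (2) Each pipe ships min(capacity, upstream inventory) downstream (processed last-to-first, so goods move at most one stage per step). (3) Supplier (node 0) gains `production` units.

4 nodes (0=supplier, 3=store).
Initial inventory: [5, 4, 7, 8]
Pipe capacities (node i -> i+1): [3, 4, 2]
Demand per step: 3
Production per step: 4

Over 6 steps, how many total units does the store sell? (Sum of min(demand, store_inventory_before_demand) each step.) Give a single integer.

Step 1: sold=3 (running total=3) -> [6 3 9 7]
Step 2: sold=3 (running total=6) -> [7 3 10 6]
Step 3: sold=3 (running total=9) -> [8 3 11 5]
Step 4: sold=3 (running total=12) -> [9 3 12 4]
Step 5: sold=3 (running total=15) -> [10 3 13 3]
Step 6: sold=3 (running total=18) -> [11 3 14 2]

Answer: 18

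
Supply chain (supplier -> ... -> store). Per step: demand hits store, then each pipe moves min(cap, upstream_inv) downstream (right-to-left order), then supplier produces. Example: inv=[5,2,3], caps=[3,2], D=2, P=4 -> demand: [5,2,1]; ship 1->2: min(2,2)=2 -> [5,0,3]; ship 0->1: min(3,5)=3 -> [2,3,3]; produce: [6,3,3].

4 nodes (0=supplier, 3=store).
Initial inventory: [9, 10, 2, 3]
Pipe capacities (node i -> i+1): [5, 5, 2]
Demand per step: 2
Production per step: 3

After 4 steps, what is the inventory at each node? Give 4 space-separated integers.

Step 1: demand=2,sold=2 ship[2->3]=2 ship[1->2]=5 ship[0->1]=5 prod=3 -> inv=[7 10 5 3]
Step 2: demand=2,sold=2 ship[2->3]=2 ship[1->2]=5 ship[0->1]=5 prod=3 -> inv=[5 10 8 3]
Step 3: demand=2,sold=2 ship[2->3]=2 ship[1->2]=5 ship[0->1]=5 prod=3 -> inv=[3 10 11 3]
Step 4: demand=2,sold=2 ship[2->3]=2 ship[1->2]=5 ship[0->1]=3 prod=3 -> inv=[3 8 14 3]

3 8 14 3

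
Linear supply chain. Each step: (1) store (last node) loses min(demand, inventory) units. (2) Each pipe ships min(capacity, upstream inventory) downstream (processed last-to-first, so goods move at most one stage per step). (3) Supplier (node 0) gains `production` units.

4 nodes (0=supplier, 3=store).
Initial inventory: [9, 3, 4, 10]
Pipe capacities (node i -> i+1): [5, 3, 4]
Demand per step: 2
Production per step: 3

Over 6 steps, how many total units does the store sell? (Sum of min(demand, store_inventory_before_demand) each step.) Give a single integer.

Answer: 12

Derivation:
Step 1: sold=2 (running total=2) -> [7 5 3 12]
Step 2: sold=2 (running total=4) -> [5 7 3 13]
Step 3: sold=2 (running total=6) -> [3 9 3 14]
Step 4: sold=2 (running total=8) -> [3 9 3 15]
Step 5: sold=2 (running total=10) -> [3 9 3 16]
Step 6: sold=2 (running total=12) -> [3 9 3 17]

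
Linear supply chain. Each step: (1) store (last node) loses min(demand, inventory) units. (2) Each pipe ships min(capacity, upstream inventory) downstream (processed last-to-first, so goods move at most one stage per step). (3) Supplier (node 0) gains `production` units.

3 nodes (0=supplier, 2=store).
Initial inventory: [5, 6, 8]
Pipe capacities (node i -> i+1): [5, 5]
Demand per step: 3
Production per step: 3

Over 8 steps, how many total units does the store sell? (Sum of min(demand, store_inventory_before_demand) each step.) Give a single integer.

Step 1: sold=3 (running total=3) -> [3 6 10]
Step 2: sold=3 (running total=6) -> [3 4 12]
Step 3: sold=3 (running total=9) -> [3 3 13]
Step 4: sold=3 (running total=12) -> [3 3 13]
Step 5: sold=3 (running total=15) -> [3 3 13]
Step 6: sold=3 (running total=18) -> [3 3 13]
Step 7: sold=3 (running total=21) -> [3 3 13]
Step 8: sold=3 (running total=24) -> [3 3 13]

Answer: 24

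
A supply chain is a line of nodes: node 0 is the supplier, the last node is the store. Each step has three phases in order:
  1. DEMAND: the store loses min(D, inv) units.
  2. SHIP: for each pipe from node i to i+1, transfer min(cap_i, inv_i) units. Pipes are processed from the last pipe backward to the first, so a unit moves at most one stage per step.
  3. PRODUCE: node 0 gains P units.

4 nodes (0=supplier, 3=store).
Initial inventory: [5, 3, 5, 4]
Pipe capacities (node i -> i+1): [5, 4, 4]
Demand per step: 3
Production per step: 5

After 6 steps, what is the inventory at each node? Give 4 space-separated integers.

Step 1: demand=3,sold=3 ship[2->3]=4 ship[1->2]=3 ship[0->1]=5 prod=5 -> inv=[5 5 4 5]
Step 2: demand=3,sold=3 ship[2->3]=4 ship[1->2]=4 ship[0->1]=5 prod=5 -> inv=[5 6 4 6]
Step 3: demand=3,sold=3 ship[2->3]=4 ship[1->2]=4 ship[0->1]=5 prod=5 -> inv=[5 7 4 7]
Step 4: demand=3,sold=3 ship[2->3]=4 ship[1->2]=4 ship[0->1]=5 prod=5 -> inv=[5 8 4 8]
Step 5: demand=3,sold=3 ship[2->3]=4 ship[1->2]=4 ship[0->1]=5 prod=5 -> inv=[5 9 4 9]
Step 6: demand=3,sold=3 ship[2->3]=4 ship[1->2]=4 ship[0->1]=5 prod=5 -> inv=[5 10 4 10]

5 10 4 10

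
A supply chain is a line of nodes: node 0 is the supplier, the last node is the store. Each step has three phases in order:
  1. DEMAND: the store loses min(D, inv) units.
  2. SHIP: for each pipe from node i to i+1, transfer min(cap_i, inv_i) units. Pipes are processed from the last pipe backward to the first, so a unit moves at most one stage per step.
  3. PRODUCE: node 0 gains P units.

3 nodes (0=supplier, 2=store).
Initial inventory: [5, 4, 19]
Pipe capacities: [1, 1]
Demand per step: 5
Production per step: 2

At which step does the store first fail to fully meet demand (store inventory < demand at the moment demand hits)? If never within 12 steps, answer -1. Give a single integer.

Step 1: demand=5,sold=5 ship[1->2]=1 ship[0->1]=1 prod=2 -> [6 4 15]
Step 2: demand=5,sold=5 ship[1->2]=1 ship[0->1]=1 prod=2 -> [7 4 11]
Step 3: demand=5,sold=5 ship[1->2]=1 ship[0->1]=1 prod=2 -> [8 4 7]
Step 4: demand=5,sold=5 ship[1->2]=1 ship[0->1]=1 prod=2 -> [9 4 3]
Step 5: demand=5,sold=3 ship[1->2]=1 ship[0->1]=1 prod=2 -> [10 4 1]
Step 6: demand=5,sold=1 ship[1->2]=1 ship[0->1]=1 prod=2 -> [11 4 1]
Step 7: demand=5,sold=1 ship[1->2]=1 ship[0->1]=1 prod=2 -> [12 4 1]
Step 8: demand=5,sold=1 ship[1->2]=1 ship[0->1]=1 prod=2 -> [13 4 1]
Step 9: demand=5,sold=1 ship[1->2]=1 ship[0->1]=1 prod=2 -> [14 4 1]
Step 10: demand=5,sold=1 ship[1->2]=1 ship[0->1]=1 prod=2 -> [15 4 1]
Step 11: demand=5,sold=1 ship[1->2]=1 ship[0->1]=1 prod=2 -> [16 4 1]
Step 12: demand=5,sold=1 ship[1->2]=1 ship[0->1]=1 prod=2 -> [17 4 1]
First stockout at step 5

5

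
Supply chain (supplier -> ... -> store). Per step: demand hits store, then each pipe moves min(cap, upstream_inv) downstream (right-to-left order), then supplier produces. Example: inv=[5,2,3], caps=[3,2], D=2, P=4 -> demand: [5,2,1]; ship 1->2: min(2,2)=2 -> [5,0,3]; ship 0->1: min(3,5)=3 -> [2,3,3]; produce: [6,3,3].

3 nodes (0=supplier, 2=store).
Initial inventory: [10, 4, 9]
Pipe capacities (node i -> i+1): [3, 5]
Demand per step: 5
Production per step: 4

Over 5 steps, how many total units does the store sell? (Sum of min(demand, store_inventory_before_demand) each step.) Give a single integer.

Answer: 22

Derivation:
Step 1: sold=5 (running total=5) -> [11 3 8]
Step 2: sold=5 (running total=10) -> [12 3 6]
Step 3: sold=5 (running total=15) -> [13 3 4]
Step 4: sold=4 (running total=19) -> [14 3 3]
Step 5: sold=3 (running total=22) -> [15 3 3]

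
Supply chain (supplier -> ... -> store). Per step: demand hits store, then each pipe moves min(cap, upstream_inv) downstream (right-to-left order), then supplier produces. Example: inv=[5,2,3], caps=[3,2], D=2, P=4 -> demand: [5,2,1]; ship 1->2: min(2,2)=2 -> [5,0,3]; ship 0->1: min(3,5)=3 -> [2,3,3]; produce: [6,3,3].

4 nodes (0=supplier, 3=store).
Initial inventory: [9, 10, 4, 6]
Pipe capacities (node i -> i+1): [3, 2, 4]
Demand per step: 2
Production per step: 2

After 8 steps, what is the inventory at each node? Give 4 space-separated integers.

Step 1: demand=2,sold=2 ship[2->3]=4 ship[1->2]=2 ship[0->1]=3 prod=2 -> inv=[8 11 2 8]
Step 2: demand=2,sold=2 ship[2->3]=2 ship[1->2]=2 ship[0->1]=3 prod=2 -> inv=[7 12 2 8]
Step 3: demand=2,sold=2 ship[2->3]=2 ship[1->2]=2 ship[0->1]=3 prod=2 -> inv=[6 13 2 8]
Step 4: demand=2,sold=2 ship[2->3]=2 ship[1->2]=2 ship[0->1]=3 prod=2 -> inv=[5 14 2 8]
Step 5: demand=2,sold=2 ship[2->3]=2 ship[1->2]=2 ship[0->1]=3 prod=2 -> inv=[4 15 2 8]
Step 6: demand=2,sold=2 ship[2->3]=2 ship[1->2]=2 ship[0->1]=3 prod=2 -> inv=[3 16 2 8]
Step 7: demand=2,sold=2 ship[2->3]=2 ship[1->2]=2 ship[0->1]=3 prod=2 -> inv=[2 17 2 8]
Step 8: demand=2,sold=2 ship[2->3]=2 ship[1->2]=2 ship[0->1]=2 prod=2 -> inv=[2 17 2 8]

2 17 2 8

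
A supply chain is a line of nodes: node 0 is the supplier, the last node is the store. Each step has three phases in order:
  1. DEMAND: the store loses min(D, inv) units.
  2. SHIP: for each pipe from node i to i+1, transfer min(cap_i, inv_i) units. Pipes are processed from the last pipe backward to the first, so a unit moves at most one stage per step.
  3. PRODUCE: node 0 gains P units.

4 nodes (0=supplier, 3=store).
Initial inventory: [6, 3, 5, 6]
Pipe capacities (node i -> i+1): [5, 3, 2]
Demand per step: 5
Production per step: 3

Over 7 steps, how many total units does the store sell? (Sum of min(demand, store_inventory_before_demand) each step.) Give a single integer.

Answer: 18

Derivation:
Step 1: sold=5 (running total=5) -> [4 5 6 3]
Step 2: sold=3 (running total=8) -> [3 6 7 2]
Step 3: sold=2 (running total=10) -> [3 6 8 2]
Step 4: sold=2 (running total=12) -> [3 6 9 2]
Step 5: sold=2 (running total=14) -> [3 6 10 2]
Step 6: sold=2 (running total=16) -> [3 6 11 2]
Step 7: sold=2 (running total=18) -> [3 6 12 2]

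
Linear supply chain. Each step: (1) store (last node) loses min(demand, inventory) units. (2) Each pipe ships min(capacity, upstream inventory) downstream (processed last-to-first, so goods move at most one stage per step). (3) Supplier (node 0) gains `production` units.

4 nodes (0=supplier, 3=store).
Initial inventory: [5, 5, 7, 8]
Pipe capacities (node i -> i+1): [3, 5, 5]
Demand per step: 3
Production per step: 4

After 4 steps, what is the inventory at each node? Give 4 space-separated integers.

Step 1: demand=3,sold=3 ship[2->3]=5 ship[1->2]=5 ship[0->1]=3 prod=4 -> inv=[6 3 7 10]
Step 2: demand=3,sold=3 ship[2->3]=5 ship[1->2]=3 ship[0->1]=3 prod=4 -> inv=[7 3 5 12]
Step 3: demand=3,sold=3 ship[2->3]=5 ship[1->2]=3 ship[0->1]=3 prod=4 -> inv=[8 3 3 14]
Step 4: demand=3,sold=3 ship[2->3]=3 ship[1->2]=3 ship[0->1]=3 prod=4 -> inv=[9 3 3 14]

9 3 3 14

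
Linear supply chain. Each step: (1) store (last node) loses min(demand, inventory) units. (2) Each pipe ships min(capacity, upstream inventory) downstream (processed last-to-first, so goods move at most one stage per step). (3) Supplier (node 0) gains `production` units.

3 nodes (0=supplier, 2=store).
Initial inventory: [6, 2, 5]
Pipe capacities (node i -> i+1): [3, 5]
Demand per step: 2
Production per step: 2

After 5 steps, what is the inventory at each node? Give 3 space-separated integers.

Step 1: demand=2,sold=2 ship[1->2]=2 ship[0->1]=3 prod=2 -> inv=[5 3 5]
Step 2: demand=2,sold=2 ship[1->2]=3 ship[0->1]=3 prod=2 -> inv=[4 3 6]
Step 3: demand=2,sold=2 ship[1->2]=3 ship[0->1]=3 prod=2 -> inv=[3 3 7]
Step 4: demand=2,sold=2 ship[1->2]=3 ship[0->1]=3 prod=2 -> inv=[2 3 8]
Step 5: demand=2,sold=2 ship[1->2]=3 ship[0->1]=2 prod=2 -> inv=[2 2 9]

2 2 9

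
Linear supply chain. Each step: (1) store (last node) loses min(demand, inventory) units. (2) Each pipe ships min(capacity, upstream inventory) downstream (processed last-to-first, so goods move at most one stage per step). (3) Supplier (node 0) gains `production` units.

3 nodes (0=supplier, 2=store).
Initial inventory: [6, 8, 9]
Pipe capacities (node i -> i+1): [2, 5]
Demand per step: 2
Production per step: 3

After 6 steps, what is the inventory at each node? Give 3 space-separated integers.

Step 1: demand=2,sold=2 ship[1->2]=5 ship[0->1]=2 prod=3 -> inv=[7 5 12]
Step 2: demand=2,sold=2 ship[1->2]=5 ship[0->1]=2 prod=3 -> inv=[8 2 15]
Step 3: demand=2,sold=2 ship[1->2]=2 ship[0->1]=2 prod=3 -> inv=[9 2 15]
Step 4: demand=2,sold=2 ship[1->2]=2 ship[0->1]=2 prod=3 -> inv=[10 2 15]
Step 5: demand=2,sold=2 ship[1->2]=2 ship[0->1]=2 prod=3 -> inv=[11 2 15]
Step 6: demand=2,sold=2 ship[1->2]=2 ship[0->1]=2 prod=3 -> inv=[12 2 15]

12 2 15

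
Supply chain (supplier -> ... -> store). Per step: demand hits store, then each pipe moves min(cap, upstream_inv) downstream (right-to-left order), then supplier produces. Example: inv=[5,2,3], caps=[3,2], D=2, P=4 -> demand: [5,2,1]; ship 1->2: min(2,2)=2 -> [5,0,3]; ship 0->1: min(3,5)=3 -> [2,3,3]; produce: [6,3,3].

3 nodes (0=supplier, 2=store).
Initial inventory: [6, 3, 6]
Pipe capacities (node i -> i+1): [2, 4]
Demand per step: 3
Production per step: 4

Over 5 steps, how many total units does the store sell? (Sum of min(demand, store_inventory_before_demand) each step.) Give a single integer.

Step 1: sold=3 (running total=3) -> [8 2 6]
Step 2: sold=3 (running total=6) -> [10 2 5]
Step 3: sold=3 (running total=9) -> [12 2 4]
Step 4: sold=3 (running total=12) -> [14 2 3]
Step 5: sold=3 (running total=15) -> [16 2 2]

Answer: 15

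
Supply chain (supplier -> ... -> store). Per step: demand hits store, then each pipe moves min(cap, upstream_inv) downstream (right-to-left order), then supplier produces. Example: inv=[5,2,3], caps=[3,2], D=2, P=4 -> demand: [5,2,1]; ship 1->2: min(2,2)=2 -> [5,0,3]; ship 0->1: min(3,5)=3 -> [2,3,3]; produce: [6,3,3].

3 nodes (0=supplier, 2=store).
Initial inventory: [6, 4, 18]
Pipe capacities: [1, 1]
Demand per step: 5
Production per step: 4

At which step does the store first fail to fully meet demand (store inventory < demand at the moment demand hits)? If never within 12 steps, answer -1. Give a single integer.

Step 1: demand=5,sold=5 ship[1->2]=1 ship[0->1]=1 prod=4 -> [9 4 14]
Step 2: demand=5,sold=5 ship[1->2]=1 ship[0->1]=1 prod=4 -> [12 4 10]
Step 3: demand=5,sold=5 ship[1->2]=1 ship[0->1]=1 prod=4 -> [15 4 6]
Step 4: demand=5,sold=5 ship[1->2]=1 ship[0->1]=1 prod=4 -> [18 4 2]
Step 5: demand=5,sold=2 ship[1->2]=1 ship[0->1]=1 prod=4 -> [21 4 1]
Step 6: demand=5,sold=1 ship[1->2]=1 ship[0->1]=1 prod=4 -> [24 4 1]
Step 7: demand=5,sold=1 ship[1->2]=1 ship[0->1]=1 prod=4 -> [27 4 1]
Step 8: demand=5,sold=1 ship[1->2]=1 ship[0->1]=1 prod=4 -> [30 4 1]
Step 9: demand=5,sold=1 ship[1->2]=1 ship[0->1]=1 prod=4 -> [33 4 1]
Step 10: demand=5,sold=1 ship[1->2]=1 ship[0->1]=1 prod=4 -> [36 4 1]
Step 11: demand=5,sold=1 ship[1->2]=1 ship[0->1]=1 prod=4 -> [39 4 1]
Step 12: demand=5,sold=1 ship[1->2]=1 ship[0->1]=1 prod=4 -> [42 4 1]
First stockout at step 5

5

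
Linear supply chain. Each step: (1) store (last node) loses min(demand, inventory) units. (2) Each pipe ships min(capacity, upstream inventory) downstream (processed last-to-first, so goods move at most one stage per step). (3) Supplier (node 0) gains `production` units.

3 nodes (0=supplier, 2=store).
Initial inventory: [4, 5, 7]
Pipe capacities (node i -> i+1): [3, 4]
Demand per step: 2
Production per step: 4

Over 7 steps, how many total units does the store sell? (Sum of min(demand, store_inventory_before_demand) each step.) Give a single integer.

Step 1: sold=2 (running total=2) -> [5 4 9]
Step 2: sold=2 (running total=4) -> [6 3 11]
Step 3: sold=2 (running total=6) -> [7 3 12]
Step 4: sold=2 (running total=8) -> [8 3 13]
Step 5: sold=2 (running total=10) -> [9 3 14]
Step 6: sold=2 (running total=12) -> [10 3 15]
Step 7: sold=2 (running total=14) -> [11 3 16]

Answer: 14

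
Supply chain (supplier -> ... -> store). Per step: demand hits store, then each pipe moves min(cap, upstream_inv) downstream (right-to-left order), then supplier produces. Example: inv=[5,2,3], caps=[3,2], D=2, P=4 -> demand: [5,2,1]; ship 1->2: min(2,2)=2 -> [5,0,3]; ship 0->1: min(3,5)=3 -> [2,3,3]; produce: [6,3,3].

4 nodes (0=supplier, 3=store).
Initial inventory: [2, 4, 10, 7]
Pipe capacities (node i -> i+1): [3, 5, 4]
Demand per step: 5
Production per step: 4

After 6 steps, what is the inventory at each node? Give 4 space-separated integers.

Step 1: demand=5,sold=5 ship[2->3]=4 ship[1->2]=4 ship[0->1]=2 prod=4 -> inv=[4 2 10 6]
Step 2: demand=5,sold=5 ship[2->3]=4 ship[1->2]=2 ship[0->1]=3 prod=4 -> inv=[5 3 8 5]
Step 3: demand=5,sold=5 ship[2->3]=4 ship[1->2]=3 ship[0->1]=3 prod=4 -> inv=[6 3 7 4]
Step 4: demand=5,sold=4 ship[2->3]=4 ship[1->2]=3 ship[0->1]=3 prod=4 -> inv=[7 3 6 4]
Step 5: demand=5,sold=4 ship[2->3]=4 ship[1->2]=3 ship[0->1]=3 prod=4 -> inv=[8 3 5 4]
Step 6: demand=5,sold=4 ship[2->3]=4 ship[1->2]=3 ship[0->1]=3 prod=4 -> inv=[9 3 4 4]

9 3 4 4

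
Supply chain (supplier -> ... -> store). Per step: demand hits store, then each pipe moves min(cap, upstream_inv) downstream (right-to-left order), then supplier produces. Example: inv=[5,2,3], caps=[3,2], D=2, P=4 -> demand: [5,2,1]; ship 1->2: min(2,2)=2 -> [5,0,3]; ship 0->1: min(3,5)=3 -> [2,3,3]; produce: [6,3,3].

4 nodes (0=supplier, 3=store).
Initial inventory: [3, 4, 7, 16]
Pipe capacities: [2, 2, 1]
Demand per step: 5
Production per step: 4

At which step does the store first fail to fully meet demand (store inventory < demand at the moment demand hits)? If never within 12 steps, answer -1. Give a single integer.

Step 1: demand=5,sold=5 ship[2->3]=1 ship[1->2]=2 ship[0->1]=2 prod=4 -> [5 4 8 12]
Step 2: demand=5,sold=5 ship[2->3]=1 ship[1->2]=2 ship[0->1]=2 prod=4 -> [7 4 9 8]
Step 3: demand=5,sold=5 ship[2->3]=1 ship[1->2]=2 ship[0->1]=2 prod=4 -> [9 4 10 4]
Step 4: demand=5,sold=4 ship[2->3]=1 ship[1->2]=2 ship[0->1]=2 prod=4 -> [11 4 11 1]
Step 5: demand=5,sold=1 ship[2->3]=1 ship[1->2]=2 ship[0->1]=2 prod=4 -> [13 4 12 1]
Step 6: demand=5,sold=1 ship[2->3]=1 ship[1->2]=2 ship[0->1]=2 prod=4 -> [15 4 13 1]
Step 7: demand=5,sold=1 ship[2->3]=1 ship[1->2]=2 ship[0->1]=2 prod=4 -> [17 4 14 1]
Step 8: demand=5,sold=1 ship[2->3]=1 ship[1->2]=2 ship[0->1]=2 prod=4 -> [19 4 15 1]
Step 9: demand=5,sold=1 ship[2->3]=1 ship[1->2]=2 ship[0->1]=2 prod=4 -> [21 4 16 1]
Step 10: demand=5,sold=1 ship[2->3]=1 ship[1->2]=2 ship[0->1]=2 prod=4 -> [23 4 17 1]
Step 11: demand=5,sold=1 ship[2->3]=1 ship[1->2]=2 ship[0->1]=2 prod=4 -> [25 4 18 1]
Step 12: demand=5,sold=1 ship[2->3]=1 ship[1->2]=2 ship[0->1]=2 prod=4 -> [27 4 19 1]
First stockout at step 4

4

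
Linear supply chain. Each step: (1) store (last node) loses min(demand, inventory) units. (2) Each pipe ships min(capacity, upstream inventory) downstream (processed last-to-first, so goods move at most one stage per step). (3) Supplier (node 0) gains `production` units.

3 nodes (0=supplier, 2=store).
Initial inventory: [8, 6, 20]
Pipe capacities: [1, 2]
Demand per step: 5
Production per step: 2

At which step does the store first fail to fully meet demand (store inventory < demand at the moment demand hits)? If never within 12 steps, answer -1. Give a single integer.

Step 1: demand=5,sold=5 ship[1->2]=2 ship[0->1]=1 prod=2 -> [9 5 17]
Step 2: demand=5,sold=5 ship[1->2]=2 ship[0->1]=1 prod=2 -> [10 4 14]
Step 3: demand=5,sold=5 ship[1->2]=2 ship[0->1]=1 prod=2 -> [11 3 11]
Step 4: demand=5,sold=5 ship[1->2]=2 ship[0->1]=1 prod=2 -> [12 2 8]
Step 5: demand=5,sold=5 ship[1->2]=2 ship[0->1]=1 prod=2 -> [13 1 5]
Step 6: demand=5,sold=5 ship[1->2]=1 ship[0->1]=1 prod=2 -> [14 1 1]
Step 7: demand=5,sold=1 ship[1->2]=1 ship[0->1]=1 prod=2 -> [15 1 1]
Step 8: demand=5,sold=1 ship[1->2]=1 ship[0->1]=1 prod=2 -> [16 1 1]
Step 9: demand=5,sold=1 ship[1->2]=1 ship[0->1]=1 prod=2 -> [17 1 1]
Step 10: demand=5,sold=1 ship[1->2]=1 ship[0->1]=1 prod=2 -> [18 1 1]
Step 11: demand=5,sold=1 ship[1->2]=1 ship[0->1]=1 prod=2 -> [19 1 1]
Step 12: demand=5,sold=1 ship[1->2]=1 ship[0->1]=1 prod=2 -> [20 1 1]
First stockout at step 7

7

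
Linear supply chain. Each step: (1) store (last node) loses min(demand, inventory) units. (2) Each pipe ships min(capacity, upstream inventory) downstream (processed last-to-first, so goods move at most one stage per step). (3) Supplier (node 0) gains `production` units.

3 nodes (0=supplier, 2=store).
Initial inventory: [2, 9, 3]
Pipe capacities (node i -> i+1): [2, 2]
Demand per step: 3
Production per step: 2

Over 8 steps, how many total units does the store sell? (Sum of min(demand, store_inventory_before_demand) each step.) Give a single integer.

Answer: 17

Derivation:
Step 1: sold=3 (running total=3) -> [2 9 2]
Step 2: sold=2 (running total=5) -> [2 9 2]
Step 3: sold=2 (running total=7) -> [2 9 2]
Step 4: sold=2 (running total=9) -> [2 9 2]
Step 5: sold=2 (running total=11) -> [2 9 2]
Step 6: sold=2 (running total=13) -> [2 9 2]
Step 7: sold=2 (running total=15) -> [2 9 2]
Step 8: sold=2 (running total=17) -> [2 9 2]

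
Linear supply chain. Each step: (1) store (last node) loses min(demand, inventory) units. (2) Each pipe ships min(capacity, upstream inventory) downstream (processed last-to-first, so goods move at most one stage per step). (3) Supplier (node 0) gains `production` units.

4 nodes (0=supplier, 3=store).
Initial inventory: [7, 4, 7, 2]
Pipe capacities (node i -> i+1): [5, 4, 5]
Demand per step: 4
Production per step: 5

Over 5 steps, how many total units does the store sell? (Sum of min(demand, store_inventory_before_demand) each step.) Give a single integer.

Step 1: sold=2 (running total=2) -> [7 5 6 5]
Step 2: sold=4 (running total=6) -> [7 6 5 6]
Step 3: sold=4 (running total=10) -> [7 7 4 7]
Step 4: sold=4 (running total=14) -> [7 8 4 7]
Step 5: sold=4 (running total=18) -> [7 9 4 7]

Answer: 18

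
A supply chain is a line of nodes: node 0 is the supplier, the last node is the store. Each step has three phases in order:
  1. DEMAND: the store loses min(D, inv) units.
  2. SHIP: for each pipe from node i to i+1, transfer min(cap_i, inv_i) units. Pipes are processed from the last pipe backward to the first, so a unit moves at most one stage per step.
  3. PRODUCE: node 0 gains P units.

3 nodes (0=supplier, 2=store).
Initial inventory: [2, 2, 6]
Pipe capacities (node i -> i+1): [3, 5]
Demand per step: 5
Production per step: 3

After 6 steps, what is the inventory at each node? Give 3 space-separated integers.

Step 1: demand=5,sold=5 ship[1->2]=2 ship[0->1]=2 prod=3 -> inv=[3 2 3]
Step 2: demand=5,sold=3 ship[1->2]=2 ship[0->1]=3 prod=3 -> inv=[3 3 2]
Step 3: demand=5,sold=2 ship[1->2]=3 ship[0->1]=3 prod=3 -> inv=[3 3 3]
Step 4: demand=5,sold=3 ship[1->2]=3 ship[0->1]=3 prod=3 -> inv=[3 3 3]
Step 5: demand=5,sold=3 ship[1->2]=3 ship[0->1]=3 prod=3 -> inv=[3 3 3]
Step 6: demand=5,sold=3 ship[1->2]=3 ship[0->1]=3 prod=3 -> inv=[3 3 3]

3 3 3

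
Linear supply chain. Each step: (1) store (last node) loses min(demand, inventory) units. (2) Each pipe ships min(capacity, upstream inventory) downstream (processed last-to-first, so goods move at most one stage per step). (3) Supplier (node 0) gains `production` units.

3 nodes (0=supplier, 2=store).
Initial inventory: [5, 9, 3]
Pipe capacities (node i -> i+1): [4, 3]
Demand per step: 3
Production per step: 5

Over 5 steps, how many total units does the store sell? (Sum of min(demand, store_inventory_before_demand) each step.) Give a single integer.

Answer: 15

Derivation:
Step 1: sold=3 (running total=3) -> [6 10 3]
Step 2: sold=3 (running total=6) -> [7 11 3]
Step 3: sold=3 (running total=9) -> [8 12 3]
Step 4: sold=3 (running total=12) -> [9 13 3]
Step 5: sold=3 (running total=15) -> [10 14 3]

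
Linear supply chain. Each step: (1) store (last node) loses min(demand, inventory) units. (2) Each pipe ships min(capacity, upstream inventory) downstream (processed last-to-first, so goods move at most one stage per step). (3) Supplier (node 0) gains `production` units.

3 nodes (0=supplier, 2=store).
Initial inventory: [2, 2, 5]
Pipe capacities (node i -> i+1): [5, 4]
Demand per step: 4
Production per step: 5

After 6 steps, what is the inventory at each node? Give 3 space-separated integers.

Step 1: demand=4,sold=4 ship[1->2]=2 ship[0->1]=2 prod=5 -> inv=[5 2 3]
Step 2: demand=4,sold=3 ship[1->2]=2 ship[0->1]=5 prod=5 -> inv=[5 5 2]
Step 3: demand=4,sold=2 ship[1->2]=4 ship[0->1]=5 prod=5 -> inv=[5 6 4]
Step 4: demand=4,sold=4 ship[1->2]=4 ship[0->1]=5 prod=5 -> inv=[5 7 4]
Step 5: demand=4,sold=4 ship[1->2]=4 ship[0->1]=5 prod=5 -> inv=[5 8 4]
Step 6: demand=4,sold=4 ship[1->2]=4 ship[0->1]=5 prod=5 -> inv=[5 9 4]

5 9 4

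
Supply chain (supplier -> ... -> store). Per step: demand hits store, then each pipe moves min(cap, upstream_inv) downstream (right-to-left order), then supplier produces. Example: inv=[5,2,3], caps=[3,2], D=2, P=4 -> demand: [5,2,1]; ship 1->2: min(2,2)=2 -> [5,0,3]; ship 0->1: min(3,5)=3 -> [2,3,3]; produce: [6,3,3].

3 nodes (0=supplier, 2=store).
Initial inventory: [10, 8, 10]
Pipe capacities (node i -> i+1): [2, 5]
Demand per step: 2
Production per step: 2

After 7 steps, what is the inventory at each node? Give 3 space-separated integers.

Step 1: demand=2,sold=2 ship[1->2]=5 ship[0->1]=2 prod=2 -> inv=[10 5 13]
Step 2: demand=2,sold=2 ship[1->2]=5 ship[0->1]=2 prod=2 -> inv=[10 2 16]
Step 3: demand=2,sold=2 ship[1->2]=2 ship[0->1]=2 prod=2 -> inv=[10 2 16]
Step 4: demand=2,sold=2 ship[1->2]=2 ship[0->1]=2 prod=2 -> inv=[10 2 16]
Step 5: demand=2,sold=2 ship[1->2]=2 ship[0->1]=2 prod=2 -> inv=[10 2 16]
Step 6: demand=2,sold=2 ship[1->2]=2 ship[0->1]=2 prod=2 -> inv=[10 2 16]
Step 7: demand=2,sold=2 ship[1->2]=2 ship[0->1]=2 prod=2 -> inv=[10 2 16]

10 2 16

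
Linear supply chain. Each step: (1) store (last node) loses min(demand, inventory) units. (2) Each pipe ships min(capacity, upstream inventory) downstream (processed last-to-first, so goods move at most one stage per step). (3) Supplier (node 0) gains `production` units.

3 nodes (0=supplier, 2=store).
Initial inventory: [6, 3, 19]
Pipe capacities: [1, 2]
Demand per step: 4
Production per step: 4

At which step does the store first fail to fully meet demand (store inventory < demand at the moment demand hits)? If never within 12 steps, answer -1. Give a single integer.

Step 1: demand=4,sold=4 ship[1->2]=2 ship[0->1]=1 prod=4 -> [9 2 17]
Step 2: demand=4,sold=4 ship[1->2]=2 ship[0->1]=1 prod=4 -> [12 1 15]
Step 3: demand=4,sold=4 ship[1->2]=1 ship[0->1]=1 prod=4 -> [15 1 12]
Step 4: demand=4,sold=4 ship[1->2]=1 ship[0->1]=1 prod=4 -> [18 1 9]
Step 5: demand=4,sold=4 ship[1->2]=1 ship[0->1]=1 prod=4 -> [21 1 6]
Step 6: demand=4,sold=4 ship[1->2]=1 ship[0->1]=1 prod=4 -> [24 1 3]
Step 7: demand=4,sold=3 ship[1->2]=1 ship[0->1]=1 prod=4 -> [27 1 1]
Step 8: demand=4,sold=1 ship[1->2]=1 ship[0->1]=1 prod=4 -> [30 1 1]
Step 9: demand=4,sold=1 ship[1->2]=1 ship[0->1]=1 prod=4 -> [33 1 1]
Step 10: demand=4,sold=1 ship[1->2]=1 ship[0->1]=1 prod=4 -> [36 1 1]
Step 11: demand=4,sold=1 ship[1->2]=1 ship[0->1]=1 prod=4 -> [39 1 1]
Step 12: demand=4,sold=1 ship[1->2]=1 ship[0->1]=1 prod=4 -> [42 1 1]
First stockout at step 7

7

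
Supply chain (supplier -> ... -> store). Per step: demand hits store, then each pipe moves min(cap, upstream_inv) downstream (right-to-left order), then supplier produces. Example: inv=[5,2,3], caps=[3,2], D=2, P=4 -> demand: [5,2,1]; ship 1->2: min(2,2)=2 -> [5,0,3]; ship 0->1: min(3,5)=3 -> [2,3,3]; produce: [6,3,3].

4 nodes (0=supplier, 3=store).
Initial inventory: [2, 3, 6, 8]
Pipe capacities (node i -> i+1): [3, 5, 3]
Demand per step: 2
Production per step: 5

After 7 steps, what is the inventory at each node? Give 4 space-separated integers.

Step 1: demand=2,sold=2 ship[2->3]=3 ship[1->2]=3 ship[0->1]=2 prod=5 -> inv=[5 2 6 9]
Step 2: demand=2,sold=2 ship[2->3]=3 ship[1->2]=2 ship[0->1]=3 prod=5 -> inv=[7 3 5 10]
Step 3: demand=2,sold=2 ship[2->3]=3 ship[1->2]=3 ship[0->1]=3 prod=5 -> inv=[9 3 5 11]
Step 4: demand=2,sold=2 ship[2->3]=3 ship[1->2]=3 ship[0->1]=3 prod=5 -> inv=[11 3 5 12]
Step 5: demand=2,sold=2 ship[2->3]=3 ship[1->2]=3 ship[0->1]=3 prod=5 -> inv=[13 3 5 13]
Step 6: demand=2,sold=2 ship[2->3]=3 ship[1->2]=3 ship[0->1]=3 prod=5 -> inv=[15 3 5 14]
Step 7: demand=2,sold=2 ship[2->3]=3 ship[1->2]=3 ship[0->1]=3 prod=5 -> inv=[17 3 5 15]

17 3 5 15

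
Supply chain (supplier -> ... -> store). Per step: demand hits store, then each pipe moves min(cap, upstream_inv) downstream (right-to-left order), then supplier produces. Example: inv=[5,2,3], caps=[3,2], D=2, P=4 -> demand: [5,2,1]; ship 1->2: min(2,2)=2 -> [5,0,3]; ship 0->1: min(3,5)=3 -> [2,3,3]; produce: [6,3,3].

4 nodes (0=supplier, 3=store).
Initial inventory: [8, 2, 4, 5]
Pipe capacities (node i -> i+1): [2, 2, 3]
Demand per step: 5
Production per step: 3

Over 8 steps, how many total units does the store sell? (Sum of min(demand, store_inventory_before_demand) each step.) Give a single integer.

Step 1: sold=5 (running total=5) -> [9 2 3 3]
Step 2: sold=3 (running total=8) -> [10 2 2 3]
Step 3: sold=3 (running total=11) -> [11 2 2 2]
Step 4: sold=2 (running total=13) -> [12 2 2 2]
Step 5: sold=2 (running total=15) -> [13 2 2 2]
Step 6: sold=2 (running total=17) -> [14 2 2 2]
Step 7: sold=2 (running total=19) -> [15 2 2 2]
Step 8: sold=2 (running total=21) -> [16 2 2 2]

Answer: 21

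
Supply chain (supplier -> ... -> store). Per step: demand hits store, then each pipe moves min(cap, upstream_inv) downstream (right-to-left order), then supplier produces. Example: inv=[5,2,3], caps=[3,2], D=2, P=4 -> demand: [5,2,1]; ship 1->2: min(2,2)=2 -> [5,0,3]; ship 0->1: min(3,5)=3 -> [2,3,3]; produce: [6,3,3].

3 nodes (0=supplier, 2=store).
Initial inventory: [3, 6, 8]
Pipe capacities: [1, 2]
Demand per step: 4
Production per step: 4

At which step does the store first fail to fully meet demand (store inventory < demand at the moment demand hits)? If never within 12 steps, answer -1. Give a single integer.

Step 1: demand=4,sold=4 ship[1->2]=2 ship[0->1]=1 prod=4 -> [6 5 6]
Step 2: demand=4,sold=4 ship[1->2]=2 ship[0->1]=1 prod=4 -> [9 4 4]
Step 3: demand=4,sold=4 ship[1->2]=2 ship[0->1]=1 prod=4 -> [12 3 2]
Step 4: demand=4,sold=2 ship[1->2]=2 ship[0->1]=1 prod=4 -> [15 2 2]
Step 5: demand=4,sold=2 ship[1->2]=2 ship[0->1]=1 prod=4 -> [18 1 2]
Step 6: demand=4,sold=2 ship[1->2]=1 ship[0->1]=1 prod=4 -> [21 1 1]
Step 7: demand=4,sold=1 ship[1->2]=1 ship[0->1]=1 prod=4 -> [24 1 1]
Step 8: demand=4,sold=1 ship[1->2]=1 ship[0->1]=1 prod=4 -> [27 1 1]
Step 9: demand=4,sold=1 ship[1->2]=1 ship[0->1]=1 prod=4 -> [30 1 1]
Step 10: demand=4,sold=1 ship[1->2]=1 ship[0->1]=1 prod=4 -> [33 1 1]
Step 11: demand=4,sold=1 ship[1->2]=1 ship[0->1]=1 prod=4 -> [36 1 1]
Step 12: demand=4,sold=1 ship[1->2]=1 ship[0->1]=1 prod=4 -> [39 1 1]
First stockout at step 4

4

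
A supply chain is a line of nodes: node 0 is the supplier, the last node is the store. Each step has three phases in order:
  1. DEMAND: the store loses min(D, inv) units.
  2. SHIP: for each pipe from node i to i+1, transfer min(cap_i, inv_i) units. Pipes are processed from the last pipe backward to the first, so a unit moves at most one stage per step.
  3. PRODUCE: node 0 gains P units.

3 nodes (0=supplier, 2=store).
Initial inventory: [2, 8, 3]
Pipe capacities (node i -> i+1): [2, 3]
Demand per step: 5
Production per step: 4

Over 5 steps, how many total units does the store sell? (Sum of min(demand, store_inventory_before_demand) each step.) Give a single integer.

Step 1: sold=3 (running total=3) -> [4 7 3]
Step 2: sold=3 (running total=6) -> [6 6 3]
Step 3: sold=3 (running total=9) -> [8 5 3]
Step 4: sold=3 (running total=12) -> [10 4 3]
Step 5: sold=3 (running total=15) -> [12 3 3]

Answer: 15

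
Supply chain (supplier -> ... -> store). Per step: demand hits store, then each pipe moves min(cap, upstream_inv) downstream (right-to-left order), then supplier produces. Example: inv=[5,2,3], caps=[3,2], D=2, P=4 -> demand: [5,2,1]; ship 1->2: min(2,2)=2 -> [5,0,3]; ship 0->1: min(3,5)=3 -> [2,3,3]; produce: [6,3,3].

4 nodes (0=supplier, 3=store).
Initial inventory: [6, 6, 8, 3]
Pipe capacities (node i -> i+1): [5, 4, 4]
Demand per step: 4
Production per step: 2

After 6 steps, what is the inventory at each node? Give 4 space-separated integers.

Step 1: demand=4,sold=3 ship[2->3]=4 ship[1->2]=4 ship[0->1]=5 prod=2 -> inv=[3 7 8 4]
Step 2: demand=4,sold=4 ship[2->3]=4 ship[1->2]=4 ship[0->1]=3 prod=2 -> inv=[2 6 8 4]
Step 3: demand=4,sold=4 ship[2->3]=4 ship[1->2]=4 ship[0->1]=2 prod=2 -> inv=[2 4 8 4]
Step 4: demand=4,sold=4 ship[2->3]=4 ship[1->2]=4 ship[0->1]=2 prod=2 -> inv=[2 2 8 4]
Step 5: demand=4,sold=4 ship[2->3]=4 ship[1->2]=2 ship[0->1]=2 prod=2 -> inv=[2 2 6 4]
Step 6: demand=4,sold=4 ship[2->3]=4 ship[1->2]=2 ship[0->1]=2 prod=2 -> inv=[2 2 4 4]

2 2 4 4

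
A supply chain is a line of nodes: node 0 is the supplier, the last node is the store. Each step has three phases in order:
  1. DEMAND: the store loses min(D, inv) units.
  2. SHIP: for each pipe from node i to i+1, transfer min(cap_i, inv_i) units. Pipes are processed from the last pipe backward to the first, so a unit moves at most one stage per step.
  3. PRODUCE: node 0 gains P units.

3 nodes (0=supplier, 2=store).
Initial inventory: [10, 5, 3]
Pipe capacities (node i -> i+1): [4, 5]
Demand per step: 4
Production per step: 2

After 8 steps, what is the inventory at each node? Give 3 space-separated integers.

Step 1: demand=4,sold=3 ship[1->2]=5 ship[0->1]=4 prod=2 -> inv=[8 4 5]
Step 2: demand=4,sold=4 ship[1->2]=4 ship[0->1]=4 prod=2 -> inv=[6 4 5]
Step 3: demand=4,sold=4 ship[1->2]=4 ship[0->1]=4 prod=2 -> inv=[4 4 5]
Step 4: demand=4,sold=4 ship[1->2]=4 ship[0->1]=4 prod=2 -> inv=[2 4 5]
Step 5: demand=4,sold=4 ship[1->2]=4 ship[0->1]=2 prod=2 -> inv=[2 2 5]
Step 6: demand=4,sold=4 ship[1->2]=2 ship[0->1]=2 prod=2 -> inv=[2 2 3]
Step 7: demand=4,sold=3 ship[1->2]=2 ship[0->1]=2 prod=2 -> inv=[2 2 2]
Step 8: demand=4,sold=2 ship[1->2]=2 ship[0->1]=2 prod=2 -> inv=[2 2 2]

2 2 2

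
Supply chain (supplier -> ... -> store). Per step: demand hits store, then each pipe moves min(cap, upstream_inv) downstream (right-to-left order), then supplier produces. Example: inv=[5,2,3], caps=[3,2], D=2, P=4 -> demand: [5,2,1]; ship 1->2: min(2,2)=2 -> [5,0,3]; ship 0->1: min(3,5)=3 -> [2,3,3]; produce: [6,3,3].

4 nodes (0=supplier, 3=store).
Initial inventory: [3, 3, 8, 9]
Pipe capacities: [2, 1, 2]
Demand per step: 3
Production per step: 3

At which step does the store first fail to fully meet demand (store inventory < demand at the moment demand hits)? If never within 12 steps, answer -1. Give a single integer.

Step 1: demand=3,sold=3 ship[2->3]=2 ship[1->2]=1 ship[0->1]=2 prod=3 -> [4 4 7 8]
Step 2: demand=3,sold=3 ship[2->3]=2 ship[1->2]=1 ship[0->1]=2 prod=3 -> [5 5 6 7]
Step 3: demand=3,sold=3 ship[2->3]=2 ship[1->2]=1 ship[0->1]=2 prod=3 -> [6 6 5 6]
Step 4: demand=3,sold=3 ship[2->3]=2 ship[1->2]=1 ship[0->1]=2 prod=3 -> [7 7 4 5]
Step 5: demand=3,sold=3 ship[2->3]=2 ship[1->2]=1 ship[0->1]=2 prod=3 -> [8 8 3 4]
Step 6: demand=3,sold=3 ship[2->3]=2 ship[1->2]=1 ship[0->1]=2 prod=3 -> [9 9 2 3]
Step 7: demand=3,sold=3 ship[2->3]=2 ship[1->2]=1 ship[0->1]=2 prod=3 -> [10 10 1 2]
Step 8: demand=3,sold=2 ship[2->3]=1 ship[1->2]=1 ship[0->1]=2 prod=3 -> [11 11 1 1]
Step 9: demand=3,sold=1 ship[2->3]=1 ship[1->2]=1 ship[0->1]=2 prod=3 -> [12 12 1 1]
Step 10: demand=3,sold=1 ship[2->3]=1 ship[1->2]=1 ship[0->1]=2 prod=3 -> [13 13 1 1]
Step 11: demand=3,sold=1 ship[2->3]=1 ship[1->2]=1 ship[0->1]=2 prod=3 -> [14 14 1 1]
Step 12: demand=3,sold=1 ship[2->3]=1 ship[1->2]=1 ship[0->1]=2 prod=3 -> [15 15 1 1]
First stockout at step 8

8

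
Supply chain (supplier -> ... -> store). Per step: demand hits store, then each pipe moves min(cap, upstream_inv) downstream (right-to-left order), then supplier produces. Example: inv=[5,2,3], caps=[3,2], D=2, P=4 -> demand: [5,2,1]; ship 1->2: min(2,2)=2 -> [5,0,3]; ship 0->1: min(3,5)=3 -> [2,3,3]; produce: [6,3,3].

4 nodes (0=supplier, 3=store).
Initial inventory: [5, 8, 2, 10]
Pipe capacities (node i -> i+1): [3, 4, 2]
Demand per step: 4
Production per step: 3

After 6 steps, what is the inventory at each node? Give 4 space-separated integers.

Step 1: demand=4,sold=4 ship[2->3]=2 ship[1->2]=4 ship[0->1]=3 prod=3 -> inv=[5 7 4 8]
Step 2: demand=4,sold=4 ship[2->3]=2 ship[1->2]=4 ship[0->1]=3 prod=3 -> inv=[5 6 6 6]
Step 3: demand=4,sold=4 ship[2->3]=2 ship[1->2]=4 ship[0->1]=3 prod=3 -> inv=[5 5 8 4]
Step 4: demand=4,sold=4 ship[2->3]=2 ship[1->2]=4 ship[0->1]=3 prod=3 -> inv=[5 4 10 2]
Step 5: demand=4,sold=2 ship[2->3]=2 ship[1->2]=4 ship[0->1]=3 prod=3 -> inv=[5 3 12 2]
Step 6: demand=4,sold=2 ship[2->3]=2 ship[1->2]=3 ship[0->1]=3 prod=3 -> inv=[5 3 13 2]

5 3 13 2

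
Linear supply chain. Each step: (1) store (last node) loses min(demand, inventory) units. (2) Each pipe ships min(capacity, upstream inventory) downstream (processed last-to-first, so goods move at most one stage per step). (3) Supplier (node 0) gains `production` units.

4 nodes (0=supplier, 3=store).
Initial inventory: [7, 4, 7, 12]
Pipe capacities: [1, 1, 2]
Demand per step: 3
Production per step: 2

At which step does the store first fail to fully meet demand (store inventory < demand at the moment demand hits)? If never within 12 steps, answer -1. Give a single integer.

Step 1: demand=3,sold=3 ship[2->3]=2 ship[1->2]=1 ship[0->1]=1 prod=2 -> [8 4 6 11]
Step 2: demand=3,sold=3 ship[2->3]=2 ship[1->2]=1 ship[0->1]=1 prod=2 -> [9 4 5 10]
Step 3: demand=3,sold=3 ship[2->3]=2 ship[1->2]=1 ship[0->1]=1 prod=2 -> [10 4 4 9]
Step 4: demand=3,sold=3 ship[2->3]=2 ship[1->2]=1 ship[0->1]=1 prod=2 -> [11 4 3 8]
Step 5: demand=3,sold=3 ship[2->3]=2 ship[1->2]=1 ship[0->1]=1 prod=2 -> [12 4 2 7]
Step 6: demand=3,sold=3 ship[2->3]=2 ship[1->2]=1 ship[0->1]=1 prod=2 -> [13 4 1 6]
Step 7: demand=3,sold=3 ship[2->3]=1 ship[1->2]=1 ship[0->1]=1 prod=2 -> [14 4 1 4]
Step 8: demand=3,sold=3 ship[2->3]=1 ship[1->2]=1 ship[0->1]=1 prod=2 -> [15 4 1 2]
Step 9: demand=3,sold=2 ship[2->3]=1 ship[1->2]=1 ship[0->1]=1 prod=2 -> [16 4 1 1]
Step 10: demand=3,sold=1 ship[2->3]=1 ship[1->2]=1 ship[0->1]=1 prod=2 -> [17 4 1 1]
Step 11: demand=3,sold=1 ship[2->3]=1 ship[1->2]=1 ship[0->1]=1 prod=2 -> [18 4 1 1]
Step 12: demand=3,sold=1 ship[2->3]=1 ship[1->2]=1 ship[0->1]=1 prod=2 -> [19 4 1 1]
First stockout at step 9

9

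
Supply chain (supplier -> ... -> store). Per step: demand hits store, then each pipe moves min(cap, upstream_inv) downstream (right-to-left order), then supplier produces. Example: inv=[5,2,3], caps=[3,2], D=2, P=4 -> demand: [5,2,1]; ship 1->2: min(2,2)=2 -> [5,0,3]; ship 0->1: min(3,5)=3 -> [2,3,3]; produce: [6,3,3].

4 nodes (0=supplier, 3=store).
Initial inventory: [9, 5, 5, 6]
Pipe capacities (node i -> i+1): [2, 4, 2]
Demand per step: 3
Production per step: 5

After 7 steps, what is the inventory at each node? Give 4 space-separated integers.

Step 1: demand=3,sold=3 ship[2->3]=2 ship[1->2]=4 ship[0->1]=2 prod=5 -> inv=[12 3 7 5]
Step 2: demand=3,sold=3 ship[2->3]=2 ship[1->2]=3 ship[0->1]=2 prod=5 -> inv=[15 2 8 4]
Step 3: demand=3,sold=3 ship[2->3]=2 ship[1->2]=2 ship[0->1]=2 prod=5 -> inv=[18 2 8 3]
Step 4: demand=3,sold=3 ship[2->3]=2 ship[1->2]=2 ship[0->1]=2 prod=5 -> inv=[21 2 8 2]
Step 5: demand=3,sold=2 ship[2->3]=2 ship[1->2]=2 ship[0->1]=2 prod=5 -> inv=[24 2 8 2]
Step 6: demand=3,sold=2 ship[2->3]=2 ship[1->2]=2 ship[0->1]=2 prod=5 -> inv=[27 2 8 2]
Step 7: demand=3,sold=2 ship[2->3]=2 ship[1->2]=2 ship[0->1]=2 prod=5 -> inv=[30 2 8 2]

30 2 8 2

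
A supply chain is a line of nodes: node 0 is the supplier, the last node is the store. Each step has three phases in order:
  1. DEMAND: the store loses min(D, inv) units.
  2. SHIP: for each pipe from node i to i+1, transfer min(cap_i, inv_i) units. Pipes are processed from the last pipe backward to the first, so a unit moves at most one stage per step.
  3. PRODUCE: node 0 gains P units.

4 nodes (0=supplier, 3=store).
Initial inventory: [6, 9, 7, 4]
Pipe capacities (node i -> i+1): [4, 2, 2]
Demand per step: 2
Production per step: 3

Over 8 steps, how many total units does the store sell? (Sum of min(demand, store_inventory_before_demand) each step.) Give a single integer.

Answer: 16

Derivation:
Step 1: sold=2 (running total=2) -> [5 11 7 4]
Step 2: sold=2 (running total=4) -> [4 13 7 4]
Step 3: sold=2 (running total=6) -> [3 15 7 4]
Step 4: sold=2 (running total=8) -> [3 16 7 4]
Step 5: sold=2 (running total=10) -> [3 17 7 4]
Step 6: sold=2 (running total=12) -> [3 18 7 4]
Step 7: sold=2 (running total=14) -> [3 19 7 4]
Step 8: sold=2 (running total=16) -> [3 20 7 4]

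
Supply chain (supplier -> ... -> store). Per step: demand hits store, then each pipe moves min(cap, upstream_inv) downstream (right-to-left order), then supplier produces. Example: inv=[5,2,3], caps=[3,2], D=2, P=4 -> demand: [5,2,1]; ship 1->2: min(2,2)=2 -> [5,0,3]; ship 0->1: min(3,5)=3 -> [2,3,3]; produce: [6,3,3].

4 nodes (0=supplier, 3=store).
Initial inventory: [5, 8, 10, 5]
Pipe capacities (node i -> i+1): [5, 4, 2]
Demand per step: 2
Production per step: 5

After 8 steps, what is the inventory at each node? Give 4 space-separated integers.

Step 1: demand=2,sold=2 ship[2->3]=2 ship[1->2]=4 ship[0->1]=5 prod=5 -> inv=[5 9 12 5]
Step 2: demand=2,sold=2 ship[2->3]=2 ship[1->2]=4 ship[0->1]=5 prod=5 -> inv=[5 10 14 5]
Step 3: demand=2,sold=2 ship[2->3]=2 ship[1->2]=4 ship[0->1]=5 prod=5 -> inv=[5 11 16 5]
Step 4: demand=2,sold=2 ship[2->3]=2 ship[1->2]=4 ship[0->1]=5 prod=5 -> inv=[5 12 18 5]
Step 5: demand=2,sold=2 ship[2->3]=2 ship[1->2]=4 ship[0->1]=5 prod=5 -> inv=[5 13 20 5]
Step 6: demand=2,sold=2 ship[2->3]=2 ship[1->2]=4 ship[0->1]=5 prod=5 -> inv=[5 14 22 5]
Step 7: demand=2,sold=2 ship[2->3]=2 ship[1->2]=4 ship[0->1]=5 prod=5 -> inv=[5 15 24 5]
Step 8: demand=2,sold=2 ship[2->3]=2 ship[1->2]=4 ship[0->1]=5 prod=5 -> inv=[5 16 26 5]

5 16 26 5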